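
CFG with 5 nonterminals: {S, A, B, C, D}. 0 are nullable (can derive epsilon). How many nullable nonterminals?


Nonterminals: {S, A, B, C, D}
A nonterminal is nullable if it can derive epsilon
Counting nullable nonterminals: 0
Total nullable = 0

0


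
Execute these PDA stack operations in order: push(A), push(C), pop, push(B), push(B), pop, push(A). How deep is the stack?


Tracing stack operations:
  push(A) -> stack = [A], depth=1
  push(C) -> stack = [A,C], depth=2
  pop -> removed C, stack = [A], depth=1
  push(B) -> stack = [A,B], depth=2
  push(B) -> stack = [A,B,B], depth=3
  pop -> removed B, stack = [A,B], depth=2
  push(A) -> stack = [A,B,A], depth=3
Final depth = 3

3


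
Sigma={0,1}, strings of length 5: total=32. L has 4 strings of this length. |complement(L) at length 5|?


Alphabet: {0,1}
String length: 5
Total strings of length 5 = 2^5 = 32
Strings in L = 4
Complement = total - |L|
= 32 - 4
= 28

28


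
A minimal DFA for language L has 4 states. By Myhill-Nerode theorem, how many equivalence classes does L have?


Myhill-Nerode theorem:
Number of equivalence classes = number of states in minimal DFA
Minimal DFA states = 4
Therefore equivalence classes = 4

4


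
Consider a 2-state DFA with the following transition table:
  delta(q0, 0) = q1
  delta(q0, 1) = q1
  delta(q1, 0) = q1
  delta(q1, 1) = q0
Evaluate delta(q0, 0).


Looking up transition function:
delta(q0, 0) in the table
Row: q0, Column: 0
Result: q1

q1


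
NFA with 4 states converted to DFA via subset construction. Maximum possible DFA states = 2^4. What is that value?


NFA has 4 states
Subset construction: each DFA state = subset of NFA states
Maximum subsets = 2^4
2^4 = 16

16


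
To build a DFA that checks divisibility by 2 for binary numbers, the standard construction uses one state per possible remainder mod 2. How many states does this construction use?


Divisibility by 2 is tracked via the remainder mod 2: 0, 1, ..., 1
The construction assigns one state to each remainder
Number of remainders = 2

2


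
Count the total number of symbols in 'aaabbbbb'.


String: 'aaabbbbb'
Counting characters:
  'a' appears 3 time(s)
  'b' appears 5 time(s)
Total length = 3 + 5 = 8

8


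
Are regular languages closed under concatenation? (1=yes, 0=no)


Regular languages are closed under:
- Union (DFA product construction)
- Intersection (DFA product construction)
- Complement (swap accept/reject states)
- Concatenation (NFA construction)
- Kleene star (NFA construction)
concatenation is in this list
Therefore: closed

1


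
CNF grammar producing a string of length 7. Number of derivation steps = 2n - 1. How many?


Chomsky Normal Form derivation:
String length n = 7
Each step either:
  - Splits a nonterminal into two (n-1 such steps)
  - Converts a nonterminal to terminal (n such steps)
Total = (n-1) + n = 2n - 1
= 2(7) - 1
= 14 - 1
= 13

13


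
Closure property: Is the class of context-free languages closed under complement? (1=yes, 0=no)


CFL closure properties:
  Closed under: union, concatenation, Kleene star
  NOT closed under: intersection, complement
Operation 'complement' is in not-closed list -> No (not closed)

0


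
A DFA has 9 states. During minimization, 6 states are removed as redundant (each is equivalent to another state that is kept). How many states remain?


Original DFA: 9 states
Redundant states removed: 6
Minimized states = original - removed
= 9 - 6
= 3

3


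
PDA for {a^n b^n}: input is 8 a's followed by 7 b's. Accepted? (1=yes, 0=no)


Language requires equal numbers of a's and b's
PDA pushes for each 'a', pops for each 'b'
Number of a's = 8
Number of b's = 7
8 != 7 -> Reject

0


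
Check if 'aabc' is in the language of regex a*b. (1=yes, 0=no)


Pattern: a*b
String: 'aabc'
Pattern requires: zero or more 'a's followed by exactly one 'b'
Found 2 leading 'a's
Remaining: 'bc'
Remaining is not 'b' -> no match
Result: 0

0


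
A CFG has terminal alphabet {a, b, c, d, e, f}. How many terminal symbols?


Terminal symbols: a, b, c, d, e, f
Counting each: a (#1), b (#2), c (#3), d (#4), e (#5), f (#6)
Total = 6

6


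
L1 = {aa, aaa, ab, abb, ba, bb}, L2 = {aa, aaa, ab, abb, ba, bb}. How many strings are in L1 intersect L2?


L1 = {aa, aaa, ab, abb, ba, bb}
L2 = {aa, aaa, ab, abb, ba, bb}
Checking each string in L1 against L2:
  'aa': in L2? Yes
  'aaa': in L2? Yes
  'ab': in L2? Yes
  'abb': in L2? Yes
  'ba': in L2? Yes
  'bb': in L2? Yes
Intersection = {aa, aaa, ab, abb, ba, bb}
|L1 ∩ L2| = 6

6


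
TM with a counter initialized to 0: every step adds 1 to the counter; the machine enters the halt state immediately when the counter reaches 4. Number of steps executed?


Counter starts at 0. Counting sequence:
  Step 1: counter = 1
  Step 2: counter = 2
  Step 3: counter = 3
  Step 4: counter = 4
Counter reached 4 -> halt
Total steps = 4

4


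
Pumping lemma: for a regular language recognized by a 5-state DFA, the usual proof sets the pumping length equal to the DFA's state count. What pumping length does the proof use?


Pumping lemma for regular languages (standard proof):
Take p = |Q|, the number of DFA states.
Any string of length >= |Q| passes through |Q|+1 states while reading its first |Q| symbols,
so by pigeonhole some state repeats, giving the loop that can be pumped.
Here |Q| = 5
Therefore the proof uses p = 5

5


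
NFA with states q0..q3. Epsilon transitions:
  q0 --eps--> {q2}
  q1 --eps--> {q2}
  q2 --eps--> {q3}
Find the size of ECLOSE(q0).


Starting from q0
Initialize closure = {q0}
Follow epsilon from q0 -> add q2
Follow epsilon from q2 -> add q3
Final closure: {q0, q2, q3}
Size = 3

3


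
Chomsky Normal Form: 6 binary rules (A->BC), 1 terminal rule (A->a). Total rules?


CNF allows two rule forms:
  A -> BC (binary): 6 rules
  A -> a (terminal): 1 rule
Total = 6 + 1 = 7

7


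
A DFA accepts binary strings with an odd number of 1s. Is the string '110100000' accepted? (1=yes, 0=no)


DFA has 2 states: q_even (start, accept=no) and q_odd
Processing string '110100000' character by character:
  Position 0: read '1', 1-count=1 -> q_odd
  Position 1: read '1', 1-count=2 -> q_even
  Position 2: read '0', 1-count=2 -> q_even (no change)
  Position 3: read '1', 1-count=3 -> q_odd
  Position 4: read '0', 1-count=3 -> q_odd (no change)
  Position 5: read '0', 1-count=3 -> q_odd (no change)
  Position 6: read '0', 1-count=3 -> q_odd (no change)
  Position 7: read '0', 1-count=3 -> q_odd (no change)
  Position 8: read '0', 1-count=3 -> q_odd (no change)
Final state: q_odd, total 1s = 3 (odd); the DFA requires an odd count -> accept

1


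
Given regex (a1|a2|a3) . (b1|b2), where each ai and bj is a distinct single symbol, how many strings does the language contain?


First group: 3 alternatives
Second group: 2 alternatives
Concatenation: each choice from group 1 pairs with each from group 2
Total = 3 x 2 = 6

6


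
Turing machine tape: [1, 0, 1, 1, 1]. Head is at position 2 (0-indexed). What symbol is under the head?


Tape: [1, 0, 1, 1, 1]
Positions: 0 1 2 3 4
Values:    1 0 1 1 1
Head at position 2
tape[2] = 1

1


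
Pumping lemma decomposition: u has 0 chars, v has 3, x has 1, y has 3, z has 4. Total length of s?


|s| = |u| + |v| + |x| + |y| + |z|
= 0 + 3 + 1 + 3 + 4
= 3 + 1 + 7
= 4 + 7
= 11

11


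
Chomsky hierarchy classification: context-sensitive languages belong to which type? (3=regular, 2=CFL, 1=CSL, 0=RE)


Chomsky hierarchy levels:
  Type 3: Regular (DFA/NFA/regex)
  Type 2: Context-free (PDA)
  Type 1: Context-sensitive
  Type 0: Recursively enumerable (TM)
'context-sensitive' corresponds to Type 1

1


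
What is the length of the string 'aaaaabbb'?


String: 'aaaaabbb'
Counting characters:
  'a' appears 5 time(s)
  'b' appears 3 time(s)
Total length = 5 + 3 = 8

8


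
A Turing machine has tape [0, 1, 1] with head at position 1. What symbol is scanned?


Tape: [0, 1, 1]
Positions: 0 1 2
Values:    0 1 1
Head at position 1
tape[1] = 1

1


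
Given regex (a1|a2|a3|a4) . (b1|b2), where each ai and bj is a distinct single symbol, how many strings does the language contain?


First group: 4 alternatives
Second group: 2 alternatives
Concatenation: each choice from group 1 pairs with each from group 2
Total = 4 x 2 = 8

8


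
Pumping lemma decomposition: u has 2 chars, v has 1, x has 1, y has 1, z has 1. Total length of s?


|s| = |u| + |v| + |x| + |y| + |z|
= 2 + 1 + 1 + 1 + 1
= 3 + 1 + 2
= 4 + 2
= 6

6


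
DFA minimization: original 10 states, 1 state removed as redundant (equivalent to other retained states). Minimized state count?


Original DFA: 10 states
Redundant states removed: 1
Minimized states = original - removed
= 10 - 1
= 9

9


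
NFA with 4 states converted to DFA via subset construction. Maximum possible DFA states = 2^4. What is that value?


NFA has 4 states
Subset construction: each DFA state = subset of NFA states
Maximum subsets = 2^4
2^4 = 16

16


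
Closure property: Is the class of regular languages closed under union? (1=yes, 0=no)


Regular languages are closed under all standard operations:
- Union: Yes (product construction)
- Intersection: Yes (product construction)
- Complement: Yes (swap accept/reject)
- Concatenation: Yes (NFA construction)
Operation: union -> Closed

1


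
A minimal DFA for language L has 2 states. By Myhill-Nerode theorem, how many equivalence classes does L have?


Myhill-Nerode theorem:
Number of equivalence classes = number of states in minimal DFA
Minimal DFA states = 2
Therefore equivalence classes = 2

2


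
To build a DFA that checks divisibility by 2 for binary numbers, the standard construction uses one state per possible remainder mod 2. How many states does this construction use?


Divisibility by 2 is tracked via the remainder mod 2: 0, 1, ..., 1
The construction assigns one state to each remainder
Number of remainders = 2

2


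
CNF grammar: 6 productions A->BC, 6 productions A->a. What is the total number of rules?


CNF allows two rule forms:
  A -> BC (binary): 6 rules
  A -> a (terminal): 6 rules
Total = 6 + 6 = 12

12


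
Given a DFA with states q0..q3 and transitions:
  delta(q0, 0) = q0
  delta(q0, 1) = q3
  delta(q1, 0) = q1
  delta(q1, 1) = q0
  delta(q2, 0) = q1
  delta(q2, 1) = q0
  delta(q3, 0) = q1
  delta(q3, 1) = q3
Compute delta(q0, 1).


Looking up transition function:
delta(q0, 1) in the table
Row: q0, Column: 1
Result: q3

q3


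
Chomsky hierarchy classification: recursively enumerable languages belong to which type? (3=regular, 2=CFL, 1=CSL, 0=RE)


Chomsky hierarchy levels:
  Type 3: Regular (DFA/NFA/regex)
  Type 2: Context-free (PDA)
  Type 1: Context-sensitive
  Type 0: Recursively enumerable (TM)
'recursively enumerable' corresponds to Type 0

0


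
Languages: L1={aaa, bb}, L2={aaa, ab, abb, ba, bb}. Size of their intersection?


L1 = {aaa, bb}
L2 = {aaa, ab, abb, ba, bb}
Checking each string in L1 against L2:
  'aaa': in L2? Yes
  'bb': in L2? Yes
Intersection = {aaa, bb}
|L1 ∩ L2| = 2

2


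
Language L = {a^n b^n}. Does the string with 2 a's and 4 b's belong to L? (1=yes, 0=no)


Language requires equal numbers of a's and b's
PDA pushes for each 'a', pops for each 'b'
Number of a's = 2
Number of b's = 4
2 != 4 -> Reject

0


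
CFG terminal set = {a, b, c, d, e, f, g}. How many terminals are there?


Terminal symbols: a, b, c, d, e, f, g
Counting each: a (#1), b (#2), c (#3), d (#4), e (#5), f (#6), g (#7)
Total = 7

7


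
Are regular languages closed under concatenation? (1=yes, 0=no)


Regular languages are closed under:
- Union (DFA product construction)
- Intersection (DFA product construction)
- Complement (swap accept/reject states)
- Concatenation (NFA construction)
- Kleene star (NFA construction)
concatenation is in this list
Therefore: closed

1


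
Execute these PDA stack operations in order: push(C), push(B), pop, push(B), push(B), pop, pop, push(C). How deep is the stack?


Tracing stack operations:
  push(C) -> stack = [C], depth=1
  push(B) -> stack = [C,B], depth=2
  pop -> removed B, stack = [C], depth=1
  push(B) -> stack = [C,B], depth=2
  push(B) -> stack = [C,B,B], depth=3
  pop -> removed B, stack = [C,B], depth=2
  pop -> removed B, stack = [C], depth=1
  push(C) -> stack = [C,C], depth=2
Final depth = 2

2


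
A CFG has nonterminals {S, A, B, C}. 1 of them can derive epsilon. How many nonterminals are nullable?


Nonterminals: {S, A, B, C}
A nonterminal is nullable if it can derive epsilon
Counting nullable nonterminals: 1
Total nullable = 1

1


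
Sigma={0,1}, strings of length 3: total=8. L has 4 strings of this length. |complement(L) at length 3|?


Alphabet: {0,1}
String length: 3
Total strings of length 3 = 2^3 = 8
Strings in L = 4
Complement = total - |L|
= 8 - 4
= 4

4


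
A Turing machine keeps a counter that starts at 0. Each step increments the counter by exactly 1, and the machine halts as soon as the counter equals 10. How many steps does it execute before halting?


Counter starts at 0. Counting sequence:
  Step 1: counter = 1
  Step 2: counter = 2
  Step 3: counter = 3
  Step 4: counter = 4
  Step 5: counter = 5
  Step 6: counter = 6
  ...
  Step 10: counter = 10
Counter reached 10 -> halt
Total steps = 10

10


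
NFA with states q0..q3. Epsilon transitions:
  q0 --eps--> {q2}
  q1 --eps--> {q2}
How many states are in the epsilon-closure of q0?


Starting from q0
Initialize closure = {q0}
Follow epsilon from q0 -> add q2
Final closure: {q0, q2}
Size = 2

2


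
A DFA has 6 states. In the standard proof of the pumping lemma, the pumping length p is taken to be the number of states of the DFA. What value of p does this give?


Pumping lemma for regular languages (standard proof):
Take p = |Q|, the number of DFA states.
Any string of length >= |Q| passes through |Q|+1 states while reading its first |Q| symbols,
so by pigeonhole some state repeats, giving the loop that can be pumped.
Here |Q| = 6
Therefore the proof uses p = 6

6


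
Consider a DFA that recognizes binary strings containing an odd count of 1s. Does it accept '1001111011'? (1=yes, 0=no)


DFA has 2 states: q_even (start, accept=no) and q_odd
Processing string '1001111011' character by character:
  Position 0: read '1', 1-count=1 -> q_odd
  Position 1: read '0', 1-count=1 -> q_odd (no change)
  Position 2: read '0', 1-count=1 -> q_odd (no change)
  Position 3: read '1', 1-count=2 -> q_even
  Position 4: read '1', 1-count=3 -> q_odd
  Position 5: read '1', 1-count=4 -> q_even
  Position 6: read '1', 1-count=5 -> q_odd
  Position 7: read '0', 1-count=5 -> q_odd (no change)
  Position 8: read '1', 1-count=6 -> q_even
  Position 9: read '1', 1-count=7 -> q_odd
Final state: q_odd, total 1s = 7 (odd); the DFA requires an odd count -> accept

1


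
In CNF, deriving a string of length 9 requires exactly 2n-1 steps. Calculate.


Chomsky Normal Form derivation:
String length n = 9
Each step either:
  - Splits a nonterminal into two (n-1 such steps)
  - Converts a nonterminal to terminal (n such steps)
Total = (n-1) + n = 2n - 1
= 2(9) - 1
= 18 - 1
= 17

17


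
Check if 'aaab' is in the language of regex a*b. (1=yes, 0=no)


Pattern: a*b
String: 'aaab'
Pattern requires: zero or more 'a's followed by exactly one 'b'
Found 3 leading 'a's
Remaining: 'b'
Remaining is exactly 'b' -> match
Result: 1

1


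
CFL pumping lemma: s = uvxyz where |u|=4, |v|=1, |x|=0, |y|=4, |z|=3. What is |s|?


|s| = |u| + |v| + |x| + |y| + |z|
= 4 + 1 + 0 + 4 + 3
= 5 + 0 + 7
= 5 + 7
= 12

12


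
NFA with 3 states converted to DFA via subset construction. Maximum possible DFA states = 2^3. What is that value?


NFA has 3 states
Subset construction: each DFA state = subset of NFA states
Maximum subsets = 2^3
2^3 = 8

8


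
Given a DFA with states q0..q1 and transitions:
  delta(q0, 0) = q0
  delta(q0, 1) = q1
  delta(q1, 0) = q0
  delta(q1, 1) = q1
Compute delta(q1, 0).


Looking up transition function:
delta(q1, 0) in the table
Row: q1, Column: 0
Result: q0

q0


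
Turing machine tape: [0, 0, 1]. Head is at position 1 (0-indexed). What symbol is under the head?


Tape: [0, 0, 1]
Positions: 0 1 2
Values:    0 0 1
Head at position 1
tape[1] = 0

0


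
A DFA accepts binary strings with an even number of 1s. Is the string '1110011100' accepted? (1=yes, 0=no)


DFA has 2 states: q_even (start, accept=yes) and q_odd
Processing string '1110011100' character by character:
  Position 0: read '1', 1-count=1 -> q_odd
  Position 1: read '1', 1-count=2 -> q_even
  Position 2: read '1', 1-count=3 -> q_odd
  Position 3: read '0', 1-count=3 -> q_odd (no change)
  Position 4: read '0', 1-count=3 -> q_odd (no change)
  Position 5: read '1', 1-count=4 -> q_even
  Position 6: read '1', 1-count=5 -> q_odd
  Position 7: read '1', 1-count=6 -> q_even
  Position 8: read '0', 1-count=6 -> q_even (no change)
  Position 9: read '0', 1-count=6 -> q_even (no change)
Final state: q_even, total 1s = 6 (even); the DFA requires an even count -> accept

1


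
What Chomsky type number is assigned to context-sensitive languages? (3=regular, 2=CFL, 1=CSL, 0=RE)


Chomsky hierarchy levels:
  Type 3: Regular (DFA/NFA/regex)
  Type 2: Context-free (PDA)
  Type 1: Context-sensitive
  Type 0: Recursively enumerable (TM)
'context-sensitive' corresponds to Type 1

1


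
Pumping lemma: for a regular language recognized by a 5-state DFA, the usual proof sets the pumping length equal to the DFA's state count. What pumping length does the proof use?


Pumping lemma for regular languages (standard proof):
Take p = |Q|, the number of DFA states.
Any string of length >= |Q| passes through |Q|+1 states while reading its first |Q| symbols,
so by pigeonhole some state repeats, giving the loop that can be pumped.
Here |Q| = 5
Therefore the proof uses p = 5

5


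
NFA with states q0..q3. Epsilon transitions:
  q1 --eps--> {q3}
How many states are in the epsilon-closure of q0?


Starting from q0
Initialize closure = {q0}
q0 has no outgoing epsilon transitions -> nothing to add
Final closure: {q0}
Size = 1

1


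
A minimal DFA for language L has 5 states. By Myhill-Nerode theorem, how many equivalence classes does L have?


Myhill-Nerode theorem:
Number of equivalence classes = number of states in minimal DFA
Minimal DFA states = 5
Therefore equivalence classes = 5

5


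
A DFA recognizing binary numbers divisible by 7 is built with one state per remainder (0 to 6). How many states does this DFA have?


Divisibility by 7 is tracked via the remainder mod 7: 0, 1, ..., 6
The construction assigns one state to each remainder
Number of remainders = 7

7


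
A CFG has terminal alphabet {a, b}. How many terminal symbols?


Terminal symbols: a, b
Counting each: a (#1), b (#2)
Total = 2

2


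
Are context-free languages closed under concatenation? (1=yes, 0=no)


CFL closure properties:
  Closed under: union, concatenation, Kleene star
  NOT closed under: intersection, complement
Operation 'concatenation' is in closed list -> Yes (closed)

1


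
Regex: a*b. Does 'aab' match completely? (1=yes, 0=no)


Pattern: a*b
String: 'aab'
Pattern requires: zero or more 'a's followed by exactly one 'b'
Found 2 leading 'a's
Remaining: 'b'
Remaining is exactly 'b' -> match
Result: 1

1


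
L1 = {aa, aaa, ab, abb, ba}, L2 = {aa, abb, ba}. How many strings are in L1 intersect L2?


L1 = {aa, aaa, ab, abb, ba}
L2 = {aa, abb, ba}
Checking each string in L1 against L2:
  'aa': in L2? Yes
  'aaa': in L2? No
  'ab': in L2? No
  'abb': in L2? Yes
  'ba': in L2? Yes
Intersection = {aa, abb, ba}
|L1 ∩ L2| = 3

3


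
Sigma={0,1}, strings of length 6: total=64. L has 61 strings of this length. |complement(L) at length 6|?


Alphabet: {0,1}
String length: 6
Total strings of length 6 = 2^6 = 64
Strings in L = 61
Complement = total - |L|
= 64 - 61
= 3

3


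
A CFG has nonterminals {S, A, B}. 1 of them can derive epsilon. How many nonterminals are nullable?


Nonterminals: {S, A, B}
A nonterminal is nullable if it can derive epsilon
Counting nullable nonterminals: 1
Total nullable = 1

1


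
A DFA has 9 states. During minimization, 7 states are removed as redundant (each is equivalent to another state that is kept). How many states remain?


Original DFA: 9 states
Redundant states removed: 7
Minimized states = original - removed
= 9 - 7
= 2

2


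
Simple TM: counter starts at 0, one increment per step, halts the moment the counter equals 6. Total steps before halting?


Counter starts at 0. Counting sequence:
  Step 1: counter = 1
  Step 2: counter = 2
  Step 3: counter = 3
  Step 4: counter = 4
  Step 5: counter = 5
  Step 6: counter = 6
Counter reached 6 -> halt
Total steps = 6

6


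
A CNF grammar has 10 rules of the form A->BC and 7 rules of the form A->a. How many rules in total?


CNF allows two rule forms:
  A -> BC (binary): 10 rules
  A -> a (terminal): 7 rules
Total = 10 + 7 = 17

17


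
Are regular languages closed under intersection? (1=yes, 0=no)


Regular languages are closed under:
- Union (DFA product construction)
- Intersection (DFA product construction)
- Complement (swap accept/reject states)
- Concatenation (NFA construction)
- Kleene star (NFA construction)
intersection is in this list
Therefore: closed

1


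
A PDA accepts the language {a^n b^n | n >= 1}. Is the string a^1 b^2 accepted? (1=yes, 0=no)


Language requires equal numbers of a's and b's
PDA pushes for each 'a', pops for each 'b'
Number of a's = 1
Number of b's = 2
1 != 2 -> Reject

0


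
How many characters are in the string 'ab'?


String: 'ab'
Counting characters:
  'a' appears 1 time(s)
  'b' appears 1 time(s)
Total length = 1 + 1 = 2

2


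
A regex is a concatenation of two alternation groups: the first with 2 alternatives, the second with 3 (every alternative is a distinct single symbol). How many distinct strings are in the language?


First group: 2 alternatives
Second group: 3 alternatives
Concatenation: each choice from group 1 pairs with each from group 2
Total = 2 x 3 = 6

6


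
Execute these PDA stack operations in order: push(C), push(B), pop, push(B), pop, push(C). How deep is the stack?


Tracing stack operations:
  push(C) -> stack = [C], depth=1
  push(B) -> stack = [C,B], depth=2
  pop -> removed B, stack = [C], depth=1
  push(B) -> stack = [C,B], depth=2
  pop -> removed B, stack = [C], depth=1
  push(C) -> stack = [C,C], depth=2
Final depth = 2

2


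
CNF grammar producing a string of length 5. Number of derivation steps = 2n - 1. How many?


Chomsky Normal Form derivation:
String length n = 5
Each step either:
  - Splits a nonterminal into two (n-1 such steps)
  - Converts a nonterminal to terminal (n such steps)
Total = (n-1) + n = 2n - 1
= 2(5) - 1
= 10 - 1
= 9

9


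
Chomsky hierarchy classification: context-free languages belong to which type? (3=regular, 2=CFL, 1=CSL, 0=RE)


Chomsky hierarchy levels:
  Type 3: Regular (DFA/NFA/regex)
  Type 2: Context-free (PDA)
  Type 1: Context-sensitive
  Type 0: Recursively enumerable (TM)
'context-free' corresponds to Type 2

2


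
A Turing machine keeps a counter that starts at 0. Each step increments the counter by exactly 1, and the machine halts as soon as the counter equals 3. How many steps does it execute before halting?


Counter starts at 0. Counting sequence:
  Step 1: counter = 1
  Step 2: counter = 2
  Step 3: counter = 3
Counter reached 3 -> halt
Total steps = 3

3


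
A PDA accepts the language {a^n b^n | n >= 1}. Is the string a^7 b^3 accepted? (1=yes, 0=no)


Language requires equal numbers of a's and b's
PDA pushes for each 'a', pops for each 'b'
Number of a's = 7
Number of b's = 3
7 != 3 -> Reject

0


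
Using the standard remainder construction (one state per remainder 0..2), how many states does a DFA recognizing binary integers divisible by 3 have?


Divisibility by 3 is tracked via the remainder mod 3: 0, 1, ..., 2
The construction assigns one state to each remainder
Number of remainders = 3

3


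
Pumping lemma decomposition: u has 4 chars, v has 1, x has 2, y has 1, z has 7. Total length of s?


|s| = |u| + |v| + |x| + |y| + |z|
= 4 + 1 + 2 + 1 + 7
= 5 + 2 + 8
= 7 + 8
= 15

15


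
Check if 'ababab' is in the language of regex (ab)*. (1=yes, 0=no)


Pattern: (ab)*
String: 'ababab'
Pattern requires: zero or more repetitions of 'ab'
Pairs: ['ab', 'ab', 'ab']
All pairs are 'ab'? Yes
Result: 1

1


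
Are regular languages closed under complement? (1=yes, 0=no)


Regular languages are closed under all standard operations:
- Union: Yes (product construction)
- Intersection: Yes (product construction)
- Complement: Yes (swap accept/reject)
- Concatenation: Yes (NFA construction)
Operation: complement -> Closed

1


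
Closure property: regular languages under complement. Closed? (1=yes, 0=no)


Regular languages are closed under:
- Union (DFA product construction)
- Intersection (DFA product construction)
- Complement (swap accept/reject states)
- Concatenation (NFA construction)
- Kleene star (NFA construction)
complement is in this list
Therefore: closed

1


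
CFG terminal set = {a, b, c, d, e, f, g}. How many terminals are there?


Terminal symbols: a, b, c, d, e, f, g
Counting each: a (#1), b (#2), c (#3), d (#4), e (#5), f (#6), g (#7)
Total = 7

7


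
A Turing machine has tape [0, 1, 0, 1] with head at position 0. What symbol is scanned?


Tape: [0, 1, 0, 1]
Positions: 0 1 2 3
Values:    0 1 0 1
Head at position 0
tape[0] = 0

0


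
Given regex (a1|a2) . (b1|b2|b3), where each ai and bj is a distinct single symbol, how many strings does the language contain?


First group: 2 alternatives
Second group: 3 alternatives
Concatenation: each choice from group 1 pairs with each from group 2
Total = 2 x 3 = 6

6


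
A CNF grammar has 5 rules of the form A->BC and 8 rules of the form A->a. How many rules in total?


CNF allows two rule forms:
  A -> BC (binary): 5 rules
  A -> a (terminal): 8 rules
Total = 5 + 8 = 13

13


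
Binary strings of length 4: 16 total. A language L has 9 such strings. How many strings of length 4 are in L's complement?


Alphabet: {0,1}
String length: 4
Total strings of length 4 = 2^4 = 16
Strings in L = 9
Complement = total - |L|
= 16 - 9
= 7

7


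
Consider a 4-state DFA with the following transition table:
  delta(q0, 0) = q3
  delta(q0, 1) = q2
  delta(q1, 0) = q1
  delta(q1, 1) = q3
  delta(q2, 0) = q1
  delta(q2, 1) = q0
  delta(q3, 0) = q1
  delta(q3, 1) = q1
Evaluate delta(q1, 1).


Looking up transition function:
delta(q1, 1) in the table
Row: q1, Column: 1
Result: q3

q3


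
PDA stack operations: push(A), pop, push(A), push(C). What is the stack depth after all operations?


Tracing stack operations:
  push(A) -> stack = [A], depth=1
  pop -> removed A, stack = [], depth=0
  push(A) -> stack = [A], depth=1
  push(C) -> stack = [A,C], depth=2
Final depth = 2

2


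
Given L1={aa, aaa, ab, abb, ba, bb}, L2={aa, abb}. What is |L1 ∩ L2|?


L1 = {aa, aaa, ab, abb, ba, bb}
L2 = {aa, abb}
Checking each string in L1 against L2:
  'aa': in L2? Yes
  'aaa': in L2? No
  'ab': in L2? No
  'abb': in L2? Yes
  'ba': in L2? No
  'bb': in L2? No
Intersection = {aa, abb}
|L1 ∩ L2| = 2

2


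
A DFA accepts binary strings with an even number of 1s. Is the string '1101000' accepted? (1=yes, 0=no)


DFA has 2 states: q_even (start, accept=yes) and q_odd
Processing string '1101000' character by character:
  Position 0: read '1', 1-count=1 -> q_odd
  Position 1: read '1', 1-count=2 -> q_even
  Position 2: read '0', 1-count=2 -> q_even (no change)
  Position 3: read '1', 1-count=3 -> q_odd
  Position 4: read '0', 1-count=3 -> q_odd (no change)
  Position 5: read '0', 1-count=3 -> q_odd (no change)
  Position 6: read '0', 1-count=3 -> q_odd (no change)
Final state: q_odd, total 1s = 3 (odd); the DFA requires an even count -> reject

0


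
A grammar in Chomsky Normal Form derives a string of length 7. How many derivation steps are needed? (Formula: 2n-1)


Chomsky Normal Form derivation:
String length n = 7
Each step either:
  - Splits a nonterminal into two (n-1 such steps)
  - Converts a nonterminal to terminal (n such steps)
Total = (n-1) + n = 2n - 1
= 2(7) - 1
= 14 - 1
= 13

13


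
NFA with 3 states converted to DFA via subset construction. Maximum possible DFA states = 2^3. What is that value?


NFA has 3 states
Subset construction: each DFA state = subset of NFA states
Maximum subsets = 2^3
2^3 = 8

8


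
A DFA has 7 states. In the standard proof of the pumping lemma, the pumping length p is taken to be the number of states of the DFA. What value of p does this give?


Pumping lemma for regular languages (standard proof):
Take p = |Q|, the number of DFA states.
Any string of length >= |Q| passes through |Q|+1 states while reading its first |Q| symbols,
so by pigeonhole some state repeats, giving the loop that can be pumped.
Here |Q| = 7
Therefore the proof uses p = 7

7


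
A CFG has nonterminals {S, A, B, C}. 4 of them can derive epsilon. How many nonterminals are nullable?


Nonterminals: {S, A, B, C}
A nonterminal is nullable if it can derive epsilon
Counting nullable nonterminals: 4
Total nullable = 4

4


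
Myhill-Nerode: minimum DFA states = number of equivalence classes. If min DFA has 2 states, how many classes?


Myhill-Nerode theorem:
Number of equivalence classes = number of states in minimal DFA
Minimal DFA states = 2
Therefore equivalence classes = 2

2


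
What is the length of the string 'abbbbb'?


String: 'abbbbb'
Counting characters:
  'a' appears 1 time(s)
  'b' appears 5 time(s)
Total length = 1 + 5 = 6

6


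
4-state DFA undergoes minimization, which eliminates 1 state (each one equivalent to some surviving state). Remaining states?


Original DFA: 4 states
Redundant states removed: 1
Minimized states = original - removed
= 4 - 1
= 3

3


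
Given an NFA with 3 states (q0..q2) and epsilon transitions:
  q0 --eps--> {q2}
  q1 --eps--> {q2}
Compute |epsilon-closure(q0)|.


Starting from q0
Initialize closure = {q0}
Follow epsilon from q0 -> add q2
Final closure: {q0, q2}
Size = 2

2


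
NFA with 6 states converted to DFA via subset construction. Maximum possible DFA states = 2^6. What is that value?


NFA has 6 states
Subset construction: each DFA state = subset of NFA states
Maximum subsets = 2^6
2^6 = 64

64


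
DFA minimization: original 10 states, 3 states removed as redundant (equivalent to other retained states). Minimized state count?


Original DFA: 10 states
Redundant states removed: 3
Minimized states = original - removed
= 10 - 3
= 7

7


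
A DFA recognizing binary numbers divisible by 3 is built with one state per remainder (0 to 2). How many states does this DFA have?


Divisibility by 3 is tracked via the remainder mod 3: 0, 1, ..., 2
The construction assigns one state to each remainder
Number of remainders = 3

3


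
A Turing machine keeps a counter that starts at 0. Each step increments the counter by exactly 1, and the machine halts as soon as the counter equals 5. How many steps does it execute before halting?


Counter starts at 0. Counting sequence:
  Step 1: counter = 1
  Step 2: counter = 2
  Step 3: counter = 3
  Step 4: counter = 4
  Step 5: counter = 5
Counter reached 5 -> halt
Total steps = 5

5


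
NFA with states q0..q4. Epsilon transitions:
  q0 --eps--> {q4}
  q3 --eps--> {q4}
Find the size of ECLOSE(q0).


Starting from q0
Initialize closure = {q0}
Follow epsilon from q0 -> add q4
Final closure: {q0, q4}
Size = 2

2


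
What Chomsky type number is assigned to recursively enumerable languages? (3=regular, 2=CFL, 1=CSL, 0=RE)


Chomsky hierarchy levels:
  Type 3: Regular (DFA/NFA/regex)
  Type 2: Context-free (PDA)
  Type 1: Context-sensitive
  Type 0: Recursively enumerable (TM)
'recursively enumerable' corresponds to Type 0

0


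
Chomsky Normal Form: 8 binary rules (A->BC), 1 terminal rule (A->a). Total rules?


CNF allows two rule forms:
  A -> BC (binary): 8 rules
  A -> a (terminal): 1 rule
Total = 8 + 1 = 9

9


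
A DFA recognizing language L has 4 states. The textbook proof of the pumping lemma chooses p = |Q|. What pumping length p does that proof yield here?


Pumping lemma for regular languages (standard proof):
Take p = |Q|, the number of DFA states.
Any string of length >= |Q| passes through |Q|+1 states while reading its first |Q| symbols,
so by pigeonhole some state repeats, giving the loop that can be pumped.
Here |Q| = 4
Therefore the proof uses p = 4

4


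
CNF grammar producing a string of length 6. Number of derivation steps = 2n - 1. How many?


Chomsky Normal Form derivation:
String length n = 6
Each step either:
  - Splits a nonterminal into two (n-1 such steps)
  - Converts a nonterminal to terminal (n such steps)
Total = (n-1) + n = 2n - 1
= 2(6) - 1
= 12 - 1
= 11

11


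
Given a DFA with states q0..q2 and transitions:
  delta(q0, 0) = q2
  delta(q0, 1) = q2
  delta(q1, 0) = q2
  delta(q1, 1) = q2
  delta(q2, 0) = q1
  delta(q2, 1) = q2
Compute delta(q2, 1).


Looking up transition function:
delta(q2, 1) in the table
Row: q2, Column: 1
Result: q2

q2


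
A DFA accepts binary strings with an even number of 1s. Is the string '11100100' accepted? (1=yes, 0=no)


DFA has 2 states: q_even (start, accept=yes) and q_odd
Processing string '11100100' character by character:
  Position 0: read '1', 1-count=1 -> q_odd
  Position 1: read '1', 1-count=2 -> q_even
  Position 2: read '1', 1-count=3 -> q_odd
  Position 3: read '0', 1-count=3 -> q_odd (no change)
  Position 4: read '0', 1-count=3 -> q_odd (no change)
  Position 5: read '1', 1-count=4 -> q_even
  Position 6: read '0', 1-count=4 -> q_even (no change)
  Position 7: read '0', 1-count=4 -> q_even (no change)
Final state: q_even, total 1s = 4 (even); the DFA requires an even count -> accept

1


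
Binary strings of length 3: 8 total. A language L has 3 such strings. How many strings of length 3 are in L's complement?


Alphabet: {0,1}
String length: 3
Total strings of length 3 = 2^3 = 8
Strings in L = 3
Complement = total - |L|
= 8 - 3
= 5

5


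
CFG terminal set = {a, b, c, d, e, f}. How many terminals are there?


Terminal symbols: a, b, c, d, e, f
Counting each: a (#1), b (#2), c (#3), d (#4), e (#5), f (#6)
Total = 6

6


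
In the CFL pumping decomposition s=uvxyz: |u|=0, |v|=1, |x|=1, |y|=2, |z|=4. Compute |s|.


|s| = |u| + |v| + |x| + |y| + |z|
= 0 + 1 + 1 + 2 + 4
= 1 + 1 + 6
= 2 + 6
= 8

8


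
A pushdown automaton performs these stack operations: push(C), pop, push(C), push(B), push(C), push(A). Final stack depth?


Tracing stack operations:
  push(C) -> stack = [C], depth=1
  pop -> removed C, stack = [], depth=0
  push(C) -> stack = [C], depth=1
  push(B) -> stack = [C,B], depth=2
  push(C) -> stack = [C,B,C], depth=3
  push(A) -> stack = [C,B,C,A], depth=4
Final depth = 4

4


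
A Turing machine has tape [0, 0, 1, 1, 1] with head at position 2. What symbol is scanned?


Tape: [0, 0, 1, 1, 1]
Positions: 0 1 2 3 4
Values:    0 0 1 1 1
Head at position 2
tape[2] = 1

1


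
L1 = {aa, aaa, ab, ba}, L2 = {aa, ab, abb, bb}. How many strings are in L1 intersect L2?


L1 = {aa, aaa, ab, ba}
L2 = {aa, ab, abb, bb}
Checking each string in L1 against L2:
  'aa': in L2? Yes
  'aaa': in L2? No
  'ab': in L2? Yes
  'ba': in L2? No
Intersection = {aa, ab}
|L1 ∩ L2| = 2

2


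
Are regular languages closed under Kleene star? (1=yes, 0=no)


Regular languages are closed under:
- Union (DFA product construction)
- Intersection (DFA product construction)
- Complement (swap accept/reject states)
- Concatenation (NFA construction)
- Kleene star (NFA construction)
Kleene star is in this list
Therefore: closed

1


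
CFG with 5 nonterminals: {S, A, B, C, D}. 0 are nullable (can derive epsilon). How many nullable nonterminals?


Nonterminals: {S, A, B, C, D}
A nonterminal is nullable if it can derive epsilon
Counting nullable nonterminals: 0
Total nullable = 0

0


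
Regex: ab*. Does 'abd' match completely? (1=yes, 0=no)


Pattern: ab*
String: 'abd'
Pattern requires: exactly one 'a' followed by zero or more 'b's
First char is 'a' -> OK
Rest 'bd': all b's? No
Result: 0

0


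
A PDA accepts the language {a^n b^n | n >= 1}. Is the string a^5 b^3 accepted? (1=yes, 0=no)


Language requires equal numbers of a's and b's
PDA pushes for each 'a', pops for each 'b'
Number of a's = 5
Number of b's = 3
5 != 3 -> Reject

0


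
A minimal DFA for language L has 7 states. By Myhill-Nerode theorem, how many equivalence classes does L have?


Myhill-Nerode theorem:
Number of equivalence classes = number of states in minimal DFA
Minimal DFA states = 7
Therefore equivalence classes = 7

7


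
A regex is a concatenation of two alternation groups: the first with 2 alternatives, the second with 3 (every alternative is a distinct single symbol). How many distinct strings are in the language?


First group: 2 alternatives
Second group: 3 alternatives
Concatenation: each choice from group 1 pairs with each from group 2
Total = 2 x 3 = 6

6


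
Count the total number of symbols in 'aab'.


String: 'aab'
Counting characters:
  'a' appears 2 time(s)
  'b' appears 1 time(s)
Total length = 2 + 1 = 3

3


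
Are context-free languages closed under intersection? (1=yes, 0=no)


CFL closure properties:
  Closed under: union, concatenation, Kleene star
  NOT closed under: intersection, complement
Operation 'intersection' is in not-closed list -> No (not closed)

0


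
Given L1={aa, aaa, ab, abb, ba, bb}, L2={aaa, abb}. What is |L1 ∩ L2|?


L1 = {aa, aaa, ab, abb, ba, bb}
L2 = {aaa, abb}
Checking each string in L1 against L2:
  'aa': in L2? No
  'aaa': in L2? Yes
  'ab': in L2? No
  'abb': in L2? Yes
  'ba': in L2? No
  'bb': in L2? No
Intersection = {aaa, abb}
|L1 ∩ L2| = 2

2


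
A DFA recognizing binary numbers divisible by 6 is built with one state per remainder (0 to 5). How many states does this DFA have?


Divisibility by 6 is tracked via the remainder mod 6: 0, 1, ..., 5
The construction assigns one state to each remainder
Number of remainders = 6

6


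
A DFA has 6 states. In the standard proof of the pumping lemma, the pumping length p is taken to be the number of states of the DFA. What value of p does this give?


Pumping lemma for regular languages (standard proof):
Take p = |Q|, the number of DFA states.
Any string of length >= |Q| passes through |Q|+1 states while reading its first |Q| symbols,
so by pigeonhole some state repeats, giving the loop that can be pumped.
Here |Q| = 6
Therefore the proof uses p = 6

6


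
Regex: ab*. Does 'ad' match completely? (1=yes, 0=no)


Pattern: ab*
String: 'ad'
Pattern requires: exactly one 'a' followed by zero or more 'b's
First char is 'a' -> OK
Rest 'd': all b's? No
Result: 0

0


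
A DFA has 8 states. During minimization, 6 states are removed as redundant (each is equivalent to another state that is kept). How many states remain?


Original DFA: 8 states
Redundant states removed: 6
Minimized states = original - removed
= 8 - 6
= 2

2


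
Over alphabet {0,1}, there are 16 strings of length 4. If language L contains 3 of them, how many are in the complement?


Alphabet: {0,1}
String length: 4
Total strings of length 4 = 2^4 = 16
Strings in L = 3
Complement = total - |L|
= 16 - 3
= 13

13


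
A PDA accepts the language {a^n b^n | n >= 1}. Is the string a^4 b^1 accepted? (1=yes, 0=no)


Language requires equal numbers of a's and b's
PDA pushes for each 'a', pops for each 'b'
Number of a's = 4
Number of b's = 1
4 != 1 -> Reject

0


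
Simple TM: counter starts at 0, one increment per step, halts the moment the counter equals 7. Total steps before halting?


Counter starts at 0. Counting sequence:
  Step 1: counter = 1
  Step 2: counter = 2
  Step 3: counter = 3
  Step 4: counter = 4
  Step 5: counter = 5
  Step 6: counter = 6
  Step 7: counter = 7
Counter reached 7 -> halt
Total steps = 7

7
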